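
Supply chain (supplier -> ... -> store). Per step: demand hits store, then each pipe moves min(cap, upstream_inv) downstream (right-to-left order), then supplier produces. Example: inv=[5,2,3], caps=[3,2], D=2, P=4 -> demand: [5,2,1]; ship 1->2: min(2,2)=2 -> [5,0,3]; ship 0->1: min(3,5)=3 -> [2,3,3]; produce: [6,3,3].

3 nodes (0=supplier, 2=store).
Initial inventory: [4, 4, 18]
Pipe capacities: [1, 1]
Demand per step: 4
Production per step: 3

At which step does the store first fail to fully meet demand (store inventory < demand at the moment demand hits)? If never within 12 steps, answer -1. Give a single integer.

Step 1: demand=4,sold=4 ship[1->2]=1 ship[0->1]=1 prod=3 -> [6 4 15]
Step 2: demand=4,sold=4 ship[1->2]=1 ship[0->1]=1 prod=3 -> [8 4 12]
Step 3: demand=4,sold=4 ship[1->2]=1 ship[0->1]=1 prod=3 -> [10 4 9]
Step 4: demand=4,sold=4 ship[1->2]=1 ship[0->1]=1 prod=3 -> [12 4 6]
Step 5: demand=4,sold=4 ship[1->2]=1 ship[0->1]=1 prod=3 -> [14 4 3]
Step 6: demand=4,sold=3 ship[1->2]=1 ship[0->1]=1 prod=3 -> [16 4 1]
Step 7: demand=4,sold=1 ship[1->2]=1 ship[0->1]=1 prod=3 -> [18 4 1]
Step 8: demand=4,sold=1 ship[1->2]=1 ship[0->1]=1 prod=3 -> [20 4 1]
Step 9: demand=4,sold=1 ship[1->2]=1 ship[0->1]=1 prod=3 -> [22 4 1]
Step 10: demand=4,sold=1 ship[1->2]=1 ship[0->1]=1 prod=3 -> [24 4 1]
Step 11: demand=4,sold=1 ship[1->2]=1 ship[0->1]=1 prod=3 -> [26 4 1]
Step 12: demand=4,sold=1 ship[1->2]=1 ship[0->1]=1 prod=3 -> [28 4 1]
First stockout at step 6

6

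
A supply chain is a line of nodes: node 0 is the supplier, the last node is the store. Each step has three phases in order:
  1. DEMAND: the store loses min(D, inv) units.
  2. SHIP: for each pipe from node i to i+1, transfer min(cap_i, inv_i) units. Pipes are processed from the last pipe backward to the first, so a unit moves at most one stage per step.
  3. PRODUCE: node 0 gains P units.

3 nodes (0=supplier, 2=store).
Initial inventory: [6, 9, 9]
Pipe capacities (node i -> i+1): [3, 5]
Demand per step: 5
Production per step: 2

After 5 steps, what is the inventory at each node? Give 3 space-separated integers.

Step 1: demand=5,sold=5 ship[1->2]=5 ship[0->1]=3 prod=2 -> inv=[5 7 9]
Step 2: demand=5,sold=5 ship[1->2]=5 ship[0->1]=3 prod=2 -> inv=[4 5 9]
Step 3: demand=5,sold=5 ship[1->2]=5 ship[0->1]=3 prod=2 -> inv=[3 3 9]
Step 4: demand=5,sold=5 ship[1->2]=3 ship[0->1]=3 prod=2 -> inv=[2 3 7]
Step 5: demand=5,sold=5 ship[1->2]=3 ship[0->1]=2 prod=2 -> inv=[2 2 5]

2 2 5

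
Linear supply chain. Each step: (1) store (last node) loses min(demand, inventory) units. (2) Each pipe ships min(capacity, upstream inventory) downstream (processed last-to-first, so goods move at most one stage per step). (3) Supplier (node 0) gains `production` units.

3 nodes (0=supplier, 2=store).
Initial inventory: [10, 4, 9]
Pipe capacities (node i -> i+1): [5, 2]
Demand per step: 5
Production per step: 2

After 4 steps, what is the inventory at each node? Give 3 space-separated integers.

Step 1: demand=5,sold=5 ship[1->2]=2 ship[0->1]=5 prod=2 -> inv=[7 7 6]
Step 2: demand=5,sold=5 ship[1->2]=2 ship[0->1]=5 prod=2 -> inv=[4 10 3]
Step 3: demand=5,sold=3 ship[1->2]=2 ship[0->1]=4 prod=2 -> inv=[2 12 2]
Step 4: demand=5,sold=2 ship[1->2]=2 ship[0->1]=2 prod=2 -> inv=[2 12 2]

2 12 2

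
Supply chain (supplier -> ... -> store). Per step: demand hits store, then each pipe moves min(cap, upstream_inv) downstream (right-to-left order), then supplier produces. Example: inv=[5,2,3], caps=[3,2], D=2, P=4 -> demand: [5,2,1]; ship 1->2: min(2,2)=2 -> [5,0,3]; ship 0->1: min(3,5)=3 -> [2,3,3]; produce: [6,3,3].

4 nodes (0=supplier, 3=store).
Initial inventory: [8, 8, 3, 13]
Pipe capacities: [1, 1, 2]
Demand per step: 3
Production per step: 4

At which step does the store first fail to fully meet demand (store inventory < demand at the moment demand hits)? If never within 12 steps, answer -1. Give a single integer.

Step 1: demand=3,sold=3 ship[2->3]=2 ship[1->2]=1 ship[0->1]=1 prod=4 -> [11 8 2 12]
Step 2: demand=3,sold=3 ship[2->3]=2 ship[1->2]=1 ship[0->1]=1 prod=4 -> [14 8 1 11]
Step 3: demand=3,sold=3 ship[2->3]=1 ship[1->2]=1 ship[0->1]=1 prod=4 -> [17 8 1 9]
Step 4: demand=3,sold=3 ship[2->3]=1 ship[1->2]=1 ship[0->1]=1 prod=4 -> [20 8 1 7]
Step 5: demand=3,sold=3 ship[2->3]=1 ship[1->2]=1 ship[0->1]=1 prod=4 -> [23 8 1 5]
Step 6: demand=3,sold=3 ship[2->3]=1 ship[1->2]=1 ship[0->1]=1 prod=4 -> [26 8 1 3]
Step 7: demand=3,sold=3 ship[2->3]=1 ship[1->2]=1 ship[0->1]=1 prod=4 -> [29 8 1 1]
Step 8: demand=3,sold=1 ship[2->3]=1 ship[1->2]=1 ship[0->1]=1 prod=4 -> [32 8 1 1]
Step 9: demand=3,sold=1 ship[2->3]=1 ship[1->2]=1 ship[0->1]=1 prod=4 -> [35 8 1 1]
Step 10: demand=3,sold=1 ship[2->3]=1 ship[1->2]=1 ship[0->1]=1 prod=4 -> [38 8 1 1]
Step 11: demand=3,sold=1 ship[2->3]=1 ship[1->2]=1 ship[0->1]=1 prod=4 -> [41 8 1 1]
Step 12: demand=3,sold=1 ship[2->3]=1 ship[1->2]=1 ship[0->1]=1 prod=4 -> [44 8 1 1]
First stockout at step 8

8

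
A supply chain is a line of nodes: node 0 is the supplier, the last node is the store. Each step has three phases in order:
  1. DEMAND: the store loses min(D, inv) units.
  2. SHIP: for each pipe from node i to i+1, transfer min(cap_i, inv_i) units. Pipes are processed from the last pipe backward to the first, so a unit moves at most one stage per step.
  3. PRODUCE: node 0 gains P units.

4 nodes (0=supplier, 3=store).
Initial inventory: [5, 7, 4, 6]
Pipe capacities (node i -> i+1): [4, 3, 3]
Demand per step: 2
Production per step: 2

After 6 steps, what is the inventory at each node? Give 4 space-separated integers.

Step 1: demand=2,sold=2 ship[2->3]=3 ship[1->2]=3 ship[0->1]=4 prod=2 -> inv=[3 8 4 7]
Step 2: demand=2,sold=2 ship[2->3]=3 ship[1->2]=3 ship[0->1]=3 prod=2 -> inv=[2 8 4 8]
Step 3: demand=2,sold=2 ship[2->3]=3 ship[1->2]=3 ship[0->1]=2 prod=2 -> inv=[2 7 4 9]
Step 4: demand=2,sold=2 ship[2->3]=3 ship[1->2]=3 ship[0->1]=2 prod=2 -> inv=[2 6 4 10]
Step 5: demand=2,sold=2 ship[2->3]=3 ship[1->2]=3 ship[0->1]=2 prod=2 -> inv=[2 5 4 11]
Step 6: demand=2,sold=2 ship[2->3]=3 ship[1->2]=3 ship[0->1]=2 prod=2 -> inv=[2 4 4 12]

2 4 4 12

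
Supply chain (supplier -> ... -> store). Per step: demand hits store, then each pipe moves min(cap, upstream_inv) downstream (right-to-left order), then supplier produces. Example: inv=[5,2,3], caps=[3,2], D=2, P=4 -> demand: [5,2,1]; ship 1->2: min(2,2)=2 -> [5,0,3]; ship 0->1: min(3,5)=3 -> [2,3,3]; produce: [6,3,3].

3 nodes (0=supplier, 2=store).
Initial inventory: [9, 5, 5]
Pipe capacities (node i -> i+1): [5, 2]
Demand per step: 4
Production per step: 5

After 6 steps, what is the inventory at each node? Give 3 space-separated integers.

Step 1: demand=4,sold=4 ship[1->2]=2 ship[0->1]=5 prod=5 -> inv=[9 8 3]
Step 2: demand=4,sold=3 ship[1->2]=2 ship[0->1]=5 prod=5 -> inv=[9 11 2]
Step 3: demand=4,sold=2 ship[1->2]=2 ship[0->1]=5 prod=5 -> inv=[9 14 2]
Step 4: demand=4,sold=2 ship[1->2]=2 ship[0->1]=5 prod=5 -> inv=[9 17 2]
Step 5: demand=4,sold=2 ship[1->2]=2 ship[0->1]=5 prod=5 -> inv=[9 20 2]
Step 6: demand=4,sold=2 ship[1->2]=2 ship[0->1]=5 prod=5 -> inv=[9 23 2]

9 23 2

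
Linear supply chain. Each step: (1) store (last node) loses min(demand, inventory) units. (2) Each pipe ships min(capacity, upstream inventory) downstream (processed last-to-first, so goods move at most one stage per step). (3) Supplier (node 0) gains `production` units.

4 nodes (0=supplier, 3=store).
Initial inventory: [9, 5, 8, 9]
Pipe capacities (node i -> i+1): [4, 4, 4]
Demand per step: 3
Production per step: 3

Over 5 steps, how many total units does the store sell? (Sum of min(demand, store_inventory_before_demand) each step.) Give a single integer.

Step 1: sold=3 (running total=3) -> [8 5 8 10]
Step 2: sold=3 (running total=6) -> [7 5 8 11]
Step 3: sold=3 (running total=9) -> [6 5 8 12]
Step 4: sold=3 (running total=12) -> [5 5 8 13]
Step 5: sold=3 (running total=15) -> [4 5 8 14]

Answer: 15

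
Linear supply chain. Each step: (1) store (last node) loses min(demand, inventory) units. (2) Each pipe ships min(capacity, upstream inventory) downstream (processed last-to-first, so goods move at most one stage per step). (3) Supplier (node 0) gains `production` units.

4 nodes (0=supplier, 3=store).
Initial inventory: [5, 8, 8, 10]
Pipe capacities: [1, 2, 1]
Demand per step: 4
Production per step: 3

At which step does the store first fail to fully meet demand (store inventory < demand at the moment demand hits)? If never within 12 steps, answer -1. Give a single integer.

Step 1: demand=4,sold=4 ship[2->3]=1 ship[1->2]=2 ship[0->1]=1 prod=3 -> [7 7 9 7]
Step 2: demand=4,sold=4 ship[2->3]=1 ship[1->2]=2 ship[0->1]=1 prod=3 -> [9 6 10 4]
Step 3: demand=4,sold=4 ship[2->3]=1 ship[1->2]=2 ship[0->1]=1 prod=3 -> [11 5 11 1]
Step 4: demand=4,sold=1 ship[2->3]=1 ship[1->2]=2 ship[0->1]=1 prod=3 -> [13 4 12 1]
Step 5: demand=4,sold=1 ship[2->3]=1 ship[1->2]=2 ship[0->1]=1 prod=3 -> [15 3 13 1]
Step 6: demand=4,sold=1 ship[2->3]=1 ship[1->2]=2 ship[0->1]=1 prod=3 -> [17 2 14 1]
Step 7: demand=4,sold=1 ship[2->3]=1 ship[1->2]=2 ship[0->1]=1 prod=3 -> [19 1 15 1]
Step 8: demand=4,sold=1 ship[2->3]=1 ship[1->2]=1 ship[0->1]=1 prod=3 -> [21 1 15 1]
Step 9: demand=4,sold=1 ship[2->3]=1 ship[1->2]=1 ship[0->1]=1 prod=3 -> [23 1 15 1]
Step 10: demand=4,sold=1 ship[2->3]=1 ship[1->2]=1 ship[0->1]=1 prod=3 -> [25 1 15 1]
Step 11: demand=4,sold=1 ship[2->3]=1 ship[1->2]=1 ship[0->1]=1 prod=3 -> [27 1 15 1]
Step 12: demand=4,sold=1 ship[2->3]=1 ship[1->2]=1 ship[0->1]=1 prod=3 -> [29 1 15 1]
First stockout at step 4

4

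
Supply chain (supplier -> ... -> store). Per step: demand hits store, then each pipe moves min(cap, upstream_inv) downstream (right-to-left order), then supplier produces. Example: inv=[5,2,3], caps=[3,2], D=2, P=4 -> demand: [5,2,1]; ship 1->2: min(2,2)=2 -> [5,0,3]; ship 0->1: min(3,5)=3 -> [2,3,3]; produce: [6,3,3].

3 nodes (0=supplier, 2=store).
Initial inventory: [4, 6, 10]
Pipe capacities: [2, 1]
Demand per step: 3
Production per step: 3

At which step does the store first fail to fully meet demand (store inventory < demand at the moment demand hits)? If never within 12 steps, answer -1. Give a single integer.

Step 1: demand=3,sold=3 ship[1->2]=1 ship[0->1]=2 prod=3 -> [5 7 8]
Step 2: demand=3,sold=3 ship[1->2]=1 ship[0->1]=2 prod=3 -> [6 8 6]
Step 3: demand=3,sold=3 ship[1->2]=1 ship[0->1]=2 prod=3 -> [7 9 4]
Step 4: demand=3,sold=3 ship[1->2]=1 ship[0->1]=2 prod=3 -> [8 10 2]
Step 5: demand=3,sold=2 ship[1->2]=1 ship[0->1]=2 prod=3 -> [9 11 1]
Step 6: demand=3,sold=1 ship[1->2]=1 ship[0->1]=2 prod=3 -> [10 12 1]
Step 7: demand=3,sold=1 ship[1->2]=1 ship[0->1]=2 prod=3 -> [11 13 1]
Step 8: demand=3,sold=1 ship[1->2]=1 ship[0->1]=2 prod=3 -> [12 14 1]
Step 9: demand=3,sold=1 ship[1->2]=1 ship[0->1]=2 prod=3 -> [13 15 1]
Step 10: demand=3,sold=1 ship[1->2]=1 ship[0->1]=2 prod=3 -> [14 16 1]
Step 11: demand=3,sold=1 ship[1->2]=1 ship[0->1]=2 prod=3 -> [15 17 1]
Step 12: demand=3,sold=1 ship[1->2]=1 ship[0->1]=2 prod=3 -> [16 18 1]
First stockout at step 5

5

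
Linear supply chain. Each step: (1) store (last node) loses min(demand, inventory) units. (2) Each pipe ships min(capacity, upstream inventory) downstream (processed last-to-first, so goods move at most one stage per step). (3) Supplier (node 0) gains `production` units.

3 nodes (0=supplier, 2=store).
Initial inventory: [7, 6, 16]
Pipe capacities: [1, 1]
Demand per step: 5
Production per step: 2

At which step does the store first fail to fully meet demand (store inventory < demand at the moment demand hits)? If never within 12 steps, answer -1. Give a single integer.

Step 1: demand=5,sold=5 ship[1->2]=1 ship[0->1]=1 prod=2 -> [8 6 12]
Step 2: demand=5,sold=5 ship[1->2]=1 ship[0->1]=1 prod=2 -> [9 6 8]
Step 3: demand=5,sold=5 ship[1->2]=1 ship[0->1]=1 prod=2 -> [10 6 4]
Step 4: demand=5,sold=4 ship[1->2]=1 ship[0->1]=1 prod=2 -> [11 6 1]
Step 5: demand=5,sold=1 ship[1->2]=1 ship[0->1]=1 prod=2 -> [12 6 1]
Step 6: demand=5,sold=1 ship[1->2]=1 ship[0->1]=1 prod=2 -> [13 6 1]
Step 7: demand=5,sold=1 ship[1->2]=1 ship[0->1]=1 prod=2 -> [14 6 1]
Step 8: demand=5,sold=1 ship[1->2]=1 ship[0->1]=1 prod=2 -> [15 6 1]
Step 9: demand=5,sold=1 ship[1->2]=1 ship[0->1]=1 prod=2 -> [16 6 1]
Step 10: demand=5,sold=1 ship[1->2]=1 ship[0->1]=1 prod=2 -> [17 6 1]
Step 11: demand=5,sold=1 ship[1->2]=1 ship[0->1]=1 prod=2 -> [18 6 1]
Step 12: demand=5,sold=1 ship[1->2]=1 ship[0->1]=1 prod=2 -> [19 6 1]
First stockout at step 4

4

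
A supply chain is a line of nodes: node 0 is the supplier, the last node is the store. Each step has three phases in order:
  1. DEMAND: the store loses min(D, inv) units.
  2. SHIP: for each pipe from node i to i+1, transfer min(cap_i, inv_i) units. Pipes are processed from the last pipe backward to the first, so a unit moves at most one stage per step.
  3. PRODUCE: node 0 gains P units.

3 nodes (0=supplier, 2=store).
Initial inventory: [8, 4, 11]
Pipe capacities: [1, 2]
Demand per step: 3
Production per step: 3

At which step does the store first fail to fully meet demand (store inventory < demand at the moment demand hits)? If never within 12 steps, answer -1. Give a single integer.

Step 1: demand=3,sold=3 ship[1->2]=2 ship[0->1]=1 prod=3 -> [10 3 10]
Step 2: demand=3,sold=3 ship[1->2]=2 ship[0->1]=1 prod=3 -> [12 2 9]
Step 3: demand=3,sold=3 ship[1->2]=2 ship[0->1]=1 prod=3 -> [14 1 8]
Step 4: demand=3,sold=3 ship[1->2]=1 ship[0->1]=1 prod=3 -> [16 1 6]
Step 5: demand=3,sold=3 ship[1->2]=1 ship[0->1]=1 prod=3 -> [18 1 4]
Step 6: demand=3,sold=3 ship[1->2]=1 ship[0->1]=1 prod=3 -> [20 1 2]
Step 7: demand=3,sold=2 ship[1->2]=1 ship[0->1]=1 prod=3 -> [22 1 1]
Step 8: demand=3,sold=1 ship[1->2]=1 ship[0->1]=1 prod=3 -> [24 1 1]
Step 9: demand=3,sold=1 ship[1->2]=1 ship[0->1]=1 prod=3 -> [26 1 1]
Step 10: demand=3,sold=1 ship[1->2]=1 ship[0->1]=1 prod=3 -> [28 1 1]
Step 11: demand=3,sold=1 ship[1->2]=1 ship[0->1]=1 prod=3 -> [30 1 1]
Step 12: demand=3,sold=1 ship[1->2]=1 ship[0->1]=1 prod=3 -> [32 1 1]
First stockout at step 7

7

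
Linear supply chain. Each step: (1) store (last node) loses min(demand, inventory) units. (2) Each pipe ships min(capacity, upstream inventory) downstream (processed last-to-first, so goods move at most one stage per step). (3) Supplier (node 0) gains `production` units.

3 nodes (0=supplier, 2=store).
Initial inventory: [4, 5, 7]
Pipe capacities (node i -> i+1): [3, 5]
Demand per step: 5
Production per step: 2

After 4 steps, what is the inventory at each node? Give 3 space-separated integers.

Step 1: demand=5,sold=5 ship[1->2]=5 ship[0->1]=3 prod=2 -> inv=[3 3 7]
Step 2: demand=5,sold=5 ship[1->2]=3 ship[0->1]=3 prod=2 -> inv=[2 3 5]
Step 3: demand=5,sold=5 ship[1->2]=3 ship[0->1]=2 prod=2 -> inv=[2 2 3]
Step 4: demand=5,sold=3 ship[1->2]=2 ship[0->1]=2 prod=2 -> inv=[2 2 2]

2 2 2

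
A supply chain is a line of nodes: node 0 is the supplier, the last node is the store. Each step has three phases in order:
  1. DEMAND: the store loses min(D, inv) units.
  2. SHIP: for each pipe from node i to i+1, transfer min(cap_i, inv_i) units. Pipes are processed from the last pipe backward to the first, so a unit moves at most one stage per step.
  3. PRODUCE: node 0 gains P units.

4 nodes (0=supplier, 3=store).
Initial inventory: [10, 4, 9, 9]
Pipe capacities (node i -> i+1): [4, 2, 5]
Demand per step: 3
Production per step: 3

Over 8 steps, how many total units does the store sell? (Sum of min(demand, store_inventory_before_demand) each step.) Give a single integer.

Answer: 24

Derivation:
Step 1: sold=3 (running total=3) -> [9 6 6 11]
Step 2: sold=3 (running total=6) -> [8 8 3 13]
Step 3: sold=3 (running total=9) -> [7 10 2 13]
Step 4: sold=3 (running total=12) -> [6 12 2 12]
Step 5: sold=3 (running total=15) -> [5 14 2 11]
Step 6: sold=3 (running total=18) -> [4 16 2 10]
Step 7: sold=3 (running total=21) -> [3 18 2 9]
Step 8: sold=3 (running total=24) -> [3 19 2 8]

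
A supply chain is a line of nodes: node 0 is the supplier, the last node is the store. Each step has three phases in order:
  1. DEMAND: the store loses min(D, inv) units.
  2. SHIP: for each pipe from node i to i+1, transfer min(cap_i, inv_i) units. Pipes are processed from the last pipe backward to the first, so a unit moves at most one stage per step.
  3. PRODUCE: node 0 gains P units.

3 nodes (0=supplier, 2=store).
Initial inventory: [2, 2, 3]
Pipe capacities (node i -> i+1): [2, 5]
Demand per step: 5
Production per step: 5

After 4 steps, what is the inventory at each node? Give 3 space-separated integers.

Step 1: demand=5,sold=3 ship[1->2]=2 ship[0->1]=2 prod=5 -> inv=[5 2 2]
Step 2: demand=5,sold=2 ship[1->2]=2 ship[0->1]=2 prod=5 -> inv=[8 2 2]
Step 3: demand=5,sold=2 ship[1->2]=2 ship[0->1]=2 prod=5 -> inv=[11 2 2]
Step 4: demand=5,sold=2 ship[1->2]=2 ship[0->1]=2 prod=5 -> inv=[14 2 2]

14 2 2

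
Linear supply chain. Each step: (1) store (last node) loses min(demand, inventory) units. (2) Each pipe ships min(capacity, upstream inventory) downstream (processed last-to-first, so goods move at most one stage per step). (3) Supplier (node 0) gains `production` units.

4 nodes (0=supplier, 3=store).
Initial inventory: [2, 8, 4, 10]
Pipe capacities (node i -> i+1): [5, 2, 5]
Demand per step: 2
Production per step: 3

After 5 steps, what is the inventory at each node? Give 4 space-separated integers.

Step 1: demand=2,sold=2 ship[2->3]=4 ship[1->2]=2 ship[0->1]=2 prod=3 -> inv=[3 8 2 12]
Step 2: demand=2,sold=2 ship[2->3]=2 ship[1->2]=2 ship[0->1]=3 prod=3 -> inv=[3 9 2 12]
Step 3: demand=2,sold=2 ship[2->3]=2 ship[1->2]=2 ship[0->1]=3 prod=3 -> inv=[3 10 2 12]
Step 4: demand=2,sold=2 ship[2->3]=2 ship[1->2]=2 ship[0->1]=3 prod=3 -> inv=[3 11 2 12]
Step 5: demand=2,sold=2 ship[2->3]=2 ship[1->2]=2 ship[0->1]=3 prod=3 -> inv=[3 12 2 12]

3 12 2 12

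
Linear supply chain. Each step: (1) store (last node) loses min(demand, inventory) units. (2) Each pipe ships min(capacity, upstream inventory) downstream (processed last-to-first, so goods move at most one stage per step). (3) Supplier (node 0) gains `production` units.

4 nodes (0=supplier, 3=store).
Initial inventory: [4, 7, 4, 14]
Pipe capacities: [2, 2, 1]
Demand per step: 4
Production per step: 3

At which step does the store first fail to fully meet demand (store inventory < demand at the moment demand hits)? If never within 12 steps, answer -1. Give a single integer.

Step 1: demand=4,sold=4 ship[2->3]=1 ship[1->2]=2 ship[0->1]=2 prod=3 -> [5 7 5 11]
Step 2: demand=4,sold=4 ship[2->3]=1 ship[1->2]=2 ship[0->1]=2 prod=3 -> [6 7 6 8]
Step 3: demand=4,sold=4 ship[2->3]=1 ship[1->2]=2 ship[0->1]=2 prod=3 -> [7 7 7 5]
Step 4: demand=4,sold=4 ship[2->3]=1 ship[1->2]=2 ship[0->1]=2 prod=3 -> [8 7 8 2]
Step 5: demand=4,sold=2 ship[2->3]=1 ship[1->2]=2 ship[0->1]=2 prod=3 -> [9 7 9 1]
Step 6: demand=4,sold=1 ship[2->3]=1 ship[1->2]=2 ship[0->1]=2 prod=3 -> [10 7 10 1]
Step 7: demand=4,sold=1 ship[2->3]=1 ship[1->2]=2 ship[0->1]=2 prod=3 -> [11 7 11 1]
Step 8: demand=4,sold=1 ship[2->3]=1 ship[1->2]=2 ship[0->1]=2 prod=3 -> [12 7 12 1]
Step 9: demand=4,sold=1 ship[2->3]=1 ship[1->2]=2 ship[0->1]=2 prod=3 -> [13 7 13 1]
Step 10: demand=4,sold=1 ship[2->3]=1 ship[1->2]=2 ship[0->1]=2 prod=3 -> [14 7 14 1]
Step 11: demand=4,sold=1 ship[2->3]=1 ship[1->2]=2 ship[0->1]=2 prod=3 -> [15 7 15 1]
Step 12: demand=4,sold=1 ship[2->3]=1 ship[1->2]=2 ship[0->1]=2 prod=3 -> [16 7 16 1]
First stockout at step 5

5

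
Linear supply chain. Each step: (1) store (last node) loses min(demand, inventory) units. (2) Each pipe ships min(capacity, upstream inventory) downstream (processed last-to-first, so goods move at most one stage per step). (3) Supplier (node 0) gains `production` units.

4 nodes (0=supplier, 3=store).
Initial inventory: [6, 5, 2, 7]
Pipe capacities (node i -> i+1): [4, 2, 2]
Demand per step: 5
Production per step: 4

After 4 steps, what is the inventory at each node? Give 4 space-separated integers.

Step 1: demand=5,sold=5 ship[2->3]=2 ship[1->2]=2 ship[0->1]=4 prod=4 -> inv=[6 7 2 4]
Step 2: demand=5,sold=4 ship[2->3]=2 ship[1->2]=2 ship[0->1]=4 prod=4 -> inv=[6 9 2 2]
Step 3: demand=5,sold=2 ship[2->3]=2 ship[1->2]=2 ship[0->1]=4 prod=4 -> inv=[6 11 2 2]
Step 4: demand=5,sold=2 ship[2->3]=2 ship[1->2]=2 ship[0->1]=4 prod=4 -> inv=[6 13 2 2]

6 13 2 2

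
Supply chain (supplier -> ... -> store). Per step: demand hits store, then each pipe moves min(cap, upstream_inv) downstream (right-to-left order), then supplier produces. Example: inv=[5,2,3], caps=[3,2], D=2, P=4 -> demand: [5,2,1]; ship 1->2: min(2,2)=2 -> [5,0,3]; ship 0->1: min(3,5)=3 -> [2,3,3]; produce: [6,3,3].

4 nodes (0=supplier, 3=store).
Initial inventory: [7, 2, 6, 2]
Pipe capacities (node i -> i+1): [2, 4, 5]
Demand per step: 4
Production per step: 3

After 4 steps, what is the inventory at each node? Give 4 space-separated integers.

Step 1: demand=4,sold=2 ship[2->3]=5 ship[1->2]=2 ship[0->1]=2 prod=3 -> inv=[8 2 3 5]
Step 2: demand=4,sold=4 ship[2->3]=3 ship[1->2]=2 ship[0->1]=2 prod=3 -> inv=[9 2 2 4]
Step 3: demand=4,sold=4 ship[2->3]=2 ship[1->2]=2 ship[0->1]=2 prod=3 -> inv=[10 2 2 2]
Step 4: demand=4,sold=2 ship[2->3]=2 ship[1->2]=2 ship[0->1]=2 prod=3 -> inv=[11 2 2 2]

11 2 2 2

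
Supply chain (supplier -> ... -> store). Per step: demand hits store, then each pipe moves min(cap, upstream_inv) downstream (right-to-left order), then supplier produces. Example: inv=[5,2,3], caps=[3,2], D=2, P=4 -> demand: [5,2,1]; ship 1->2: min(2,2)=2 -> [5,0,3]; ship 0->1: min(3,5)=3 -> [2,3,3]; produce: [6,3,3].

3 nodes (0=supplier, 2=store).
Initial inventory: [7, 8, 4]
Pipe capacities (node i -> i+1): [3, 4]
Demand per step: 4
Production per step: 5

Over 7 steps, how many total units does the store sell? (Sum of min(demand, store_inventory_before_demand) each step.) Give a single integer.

Answer: 27

Derivation:
Step 1: sold=4 (running total=4) -> [9 7 4]
Step 2: sold=4 (running total=8) -> [11 6 4]
Step 3: sold=4 (running total=12) -> [13 5 4]
Step 4: sold=4 (running total=16) -> [15 4 4]
Step 5: sold=4 (running total=20) -> [17 3 4]
Step 6: sold=4 (running total=24) -> [19 3 3]
Step 7: sold=3 (running total=27) -> [21 3 3]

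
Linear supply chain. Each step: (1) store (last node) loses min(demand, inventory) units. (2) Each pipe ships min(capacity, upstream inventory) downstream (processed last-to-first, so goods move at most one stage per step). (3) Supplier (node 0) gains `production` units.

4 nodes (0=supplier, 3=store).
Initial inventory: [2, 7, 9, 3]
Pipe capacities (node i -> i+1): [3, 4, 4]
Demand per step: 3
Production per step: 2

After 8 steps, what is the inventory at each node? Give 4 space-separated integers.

Step 1: demand=3,sold=3 ship[2->3]=4 ship[1->2]=4 ship[0->1]=2 prod=2 -> inv=[2 5 9 4]
Step 2: demand=3,sold=3 ship[2->3]=4 ship[1->2]=4 ship[0->1]=2 prod=2 -> inv=[2 3 9 5]
Step 3: demand=3,sold=3 ship[2->3]=4 ship[1->2]=3 ship[0->1]=2 prod=2 -> inv=[2 2 8 6]
Step 4: demand=3,sold=3 ship[2->3]=4 ship[1->2]=2 ship[0->1]=2 prod=2 -> inv=[2 2 6 7]
Step 5: demand=3,sold=3 ship[2->3]=4 ship[1->2]=2 ship[0->1]=2 prod=2 -> inv=[2 2 4 8]
Step 6: demand=3,sold=3 ship[2->3]=4 ship[1->2]=2 ship[0->1]=2 prod=2 -> inv=[2 2 2 9]
Step 7: demand=3,sold=3 ship[2->3]=2 ship[1->2]=2 ship[0->1]=2 prod=2 -> inv=[2 2 2 8]
Step 8: demand=3,sold=3 ship[2->3]=2 ship[1->2]=2 ship[0->1]=2 prod=2 -> inv=[2 2 2 7]

2 2 2 7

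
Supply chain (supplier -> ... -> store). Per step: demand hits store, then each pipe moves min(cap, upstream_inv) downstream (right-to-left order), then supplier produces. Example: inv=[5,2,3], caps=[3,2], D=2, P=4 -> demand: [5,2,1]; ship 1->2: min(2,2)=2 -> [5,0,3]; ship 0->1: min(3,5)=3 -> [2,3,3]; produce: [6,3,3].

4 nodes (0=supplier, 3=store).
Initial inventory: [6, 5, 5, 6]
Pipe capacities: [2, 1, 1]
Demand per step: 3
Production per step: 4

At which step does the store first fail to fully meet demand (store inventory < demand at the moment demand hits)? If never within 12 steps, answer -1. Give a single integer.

Step 1: demand=3,sold=3 ship[2->3]=1 ship[1->2]=1 ship[0->1]=2 prod=4 -> [8 6 5 4]
Step 2: demand=3,sold=3 ship[2->3]=1 ship[1->2]=1 ship[0->1]=2 prod=4 -> [10 7 5 2]
Step 3: demand=3,sold=2 ship[2->3]=1 ship[1->2]=1 ship[0->1]=2 prod=4 -> [12 8 5 1]
Step 4: demand=3,sold=1 ship[2->3]=1 ship[1->2]=1 ship[0->1]=2 prod=4 -> [14 9 5 1]
Step 5: demand=3,sold=1 ship[2->3]=1 ship[1->2]=1 ship[0->1]=2 prod=4 -> [16 10 5 1]
Step 6: demand=3,sold=1 ship[2->3]=1 ship[1->2]=1 ship[0->1]=2 prod=4 -> [18 11 5 1]
Step 7: demand=3,sold=1 ship[2->3]=1 ship[1->2]=1 ship[0->1]=2 prod=4 -> [20 12 5 1]
Step 8: demand=3,sold=1 ship[2->3]=1 ship[1->2]=1 ship[0->1]=2 prod=4 -> [22 13 5 1]
Step 9: demand=3,sold=1 ship[2->3]=1 ship[1->2]=1 ship[0->1]=2 prod=4 -> [24 14 5 1]
Step 10: demand=3,sold=1 ship[2->3]=1 ship[1->2]=1 ship[0->1]=2 prod=4 -> [26 15 5 1]
Step 11: demand=3,sold=1 ship[2->3]=1 ship[1->2]=1 ship[0->1]=2 prod=4 -> [28 16 5 1]
Step 12: demand=3,sold=1 ship[2->3]=1 ship[1->2]=1 ship[0->1]=2 prod=4 -> [30 17 5 1]
First stockout at step 3

3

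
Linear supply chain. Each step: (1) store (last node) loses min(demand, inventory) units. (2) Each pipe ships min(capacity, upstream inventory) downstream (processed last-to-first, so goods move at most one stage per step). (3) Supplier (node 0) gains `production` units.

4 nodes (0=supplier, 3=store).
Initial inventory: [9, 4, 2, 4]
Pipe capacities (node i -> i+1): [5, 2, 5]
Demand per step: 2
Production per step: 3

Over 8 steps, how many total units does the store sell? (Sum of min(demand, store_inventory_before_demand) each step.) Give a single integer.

Step 1: sold=2 (running total=2) -> [7 7 2 4]
Step 2: sold=2 (running total=4) -> [5 10 2 4]
Step 3: sold=2 (running total=6) -> [3 13 2 4]
Step 4: sold=2 (running total=8) -> [3 14 2 4]
Step 5: sold=2 (running total=10) -> [3 15 2 4]
Step 6: sold=2 (running total=12) -> [3 16 2 4]
Step 7: sold=2 (running total=14) -> [3 17 2 4]
Step 8: sold=2 (running total=16) -> [3 18 2 4]

Answer: 16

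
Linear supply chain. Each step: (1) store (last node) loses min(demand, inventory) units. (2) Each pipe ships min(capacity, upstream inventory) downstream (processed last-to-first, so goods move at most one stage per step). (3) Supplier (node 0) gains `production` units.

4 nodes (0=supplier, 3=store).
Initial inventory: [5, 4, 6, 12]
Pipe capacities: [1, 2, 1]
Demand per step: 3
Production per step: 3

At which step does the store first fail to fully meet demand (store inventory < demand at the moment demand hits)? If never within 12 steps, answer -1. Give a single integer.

Step 1: demand=3,sold=3 ship[2->3]=1 ship[1->2]=2 ship[0->1]=1 prod=3 -> [7 3 7 10]
Step 2: demand=3,sold=3 ship[2->3]=1 ship[1->2]=2 ship[0->1]=1 prod=3 -> [9 2 8 8]
Step 3: demand=3,sold=3 ship[2->3]=1 ship[1->2]=2 ship[0->1]=1 prod=3 -> [11 1 9 6]
Step 4: demand=3,sold=3 ship[2->3]=1 ship[1->2]=1 ship[0->1]=1 prod=3 -> [13 1 9 4]
Step 5: demand=3,sold=3 ship[2->3]=1 ship[1->2]=1 ship[0->1]=1 prod=3 -> [15 1 9 2]
Step 6: demand=3,sold=2 ship[2->3]=1 ship[1->2]=1 ship[0->1]=1 prod=3 -> [17 1 9 1]
Step 7: demand=3,sold=1 ship[2->3]=1 ship[1->2]=1 ship[0->1]=1 prod=3 -> [19 1 9 1]
Step 8: demand=3,sold=1 ship[2->3]=1 ship[1->2]=1 ship[0->1]=1 prod=3 -> [21 1 9 1]
Step 9: demand=3,sold=1 ship[2->3]=1 ship[1->2]=1 ship[0->1]=1 prod=3 -> [23 1 9 1]
Step 10: demand=3,sold=1 ship[2->3]=1 ship[1->2]=1 ship[0->1]=1 prod=3 -> [25 1 9 1]
Step 11: demand=3,sold=1 ship[2->3]=1 ship[1->2]=1 ship[0->1]=1 prod=3 -> [27 1 9 1]
Step 12: demand=3,sold=1 ship[2->3]=1 ship[1->2]=1 ship[0->1]=1 prod=3 -> [29 1 9 1]
First stockout at step 6

6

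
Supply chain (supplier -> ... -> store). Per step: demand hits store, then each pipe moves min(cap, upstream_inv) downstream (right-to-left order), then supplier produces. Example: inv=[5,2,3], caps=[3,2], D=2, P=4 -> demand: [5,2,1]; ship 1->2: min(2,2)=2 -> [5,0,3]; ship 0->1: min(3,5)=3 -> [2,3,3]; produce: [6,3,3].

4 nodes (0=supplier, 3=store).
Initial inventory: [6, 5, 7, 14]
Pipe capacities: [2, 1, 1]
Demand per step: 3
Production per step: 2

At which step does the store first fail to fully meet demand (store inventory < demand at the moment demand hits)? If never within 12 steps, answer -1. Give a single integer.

Step 1: demand=3,sold=3 ship[2->3]=1 ship[1->2]=1 ship[0->1]=2 prod=2 -> [6 6 7 12]
Step 2: demand=3,sold=3 ship[2->3]=1 ship[1->2]=1 ship[0->1]=2 prod=2 -> [6 7 7 10]
Step 3: demand=3,sold=3 ship[2->3]=1 ship[1->2]=1 ship[0->1]=2 prod=2 -> [6 8 7 8]
Step 4: demand=3,sold=3 ship[2->3]=1 ship[1->2]=1 ship[0->1]=2 prod=2 -> [6 9 7 6]
Step 5: demand=3,sold=3 ship[2->3]=1 ship[1->2]=1 ship[0->1]=2 prod=2 -> [6 10 7 4]
Step 6: demand=3,sold=3 ship[2->3]=1 ship[1->2]=1 ship[0->1]=2 prod=2 -> [6 11 7 2]
Step 7: demand=3,sold=2 ship[2->3]=1 ship[1->2]=1 ship[0->1]=2 prod=2 -> [6 12 7 1]
Step 8: demand=3,sold=1 ship[2->3]=1 ship[1->2]=1 ship[0->1]=2 prod=2 -> [6 13 7 1]
Step 9: demand=3,sold=1 ship[2->3]=1 ship[1->2]=1 ship[0->1]=2 prod=2 -> [6 14 7 1]
Step 10: demand=3,sold=1 ship[2->3]=1 ship[1->2]=1 ship[0->1]=2 prod=2 -> [6 15 7 1]
Step 11: demand=3,sold=1 ship[2->3]=1 ship[1->2]=1 ship[0->1]=2 prod=2 -> [6 16 7 1]
Step 12: demand=3,sold=1 ship[2->3]=1 ship[1->2]=1 ship[0->1]=2 prod=2 -> [6 17 7 1]
First stockout at step 7

7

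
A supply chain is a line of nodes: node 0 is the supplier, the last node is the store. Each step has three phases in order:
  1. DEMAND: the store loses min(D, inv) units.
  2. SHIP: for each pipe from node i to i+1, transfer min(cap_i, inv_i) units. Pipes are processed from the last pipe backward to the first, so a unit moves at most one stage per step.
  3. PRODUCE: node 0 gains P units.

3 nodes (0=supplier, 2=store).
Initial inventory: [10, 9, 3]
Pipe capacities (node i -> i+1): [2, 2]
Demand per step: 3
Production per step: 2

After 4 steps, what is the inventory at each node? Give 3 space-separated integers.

Step 1: demand=3,sold=3 ship[1->2]=2 ship[0->1]=2 prod=2 -> inv=[10 9 2]
Step 2: demand=3,sold=2 ship[1->2]=2 ship[0->1]=2 prod=2 -> inv=[10 9 2]
Step 3: demand=3,sold=2 ship[1->2]=2 ship[0->1]=2 prod=2 -> inv=[10 9 2]
Step 4: demand=3,sold=2 ship[1->2]=2 ship[0->1]=2 prod=2 -> inv=[10 9 2]

10 9 2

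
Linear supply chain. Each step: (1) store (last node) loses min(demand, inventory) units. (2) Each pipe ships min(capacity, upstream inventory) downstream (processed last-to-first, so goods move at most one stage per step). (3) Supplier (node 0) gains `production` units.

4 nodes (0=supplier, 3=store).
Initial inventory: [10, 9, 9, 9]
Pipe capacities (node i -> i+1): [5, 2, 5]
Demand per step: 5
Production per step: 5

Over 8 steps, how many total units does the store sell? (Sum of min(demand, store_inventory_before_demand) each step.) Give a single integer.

Answer: 30

Derivation:
Step 1: sold=5 (running total=5) -> [10 12 6 9]
Step 2: sold=5 (running total=10) -> [10 15 3 9]
Step 3: sold=5 (running total=15) -> [10 18 2 7]
Step 4: sold=5 (running total=20) -> [10 21 2 4]
Step 5: sold=4 (running total=24) -> [10 24 2 2]
Step 6: sold=2 (running total=26) -> [10 27 2 2]
Step 7: sold=2 (running total=28) -> [10 30 2 2]
Step 8: sold=2 (running total=30) -> [10 33 2 2]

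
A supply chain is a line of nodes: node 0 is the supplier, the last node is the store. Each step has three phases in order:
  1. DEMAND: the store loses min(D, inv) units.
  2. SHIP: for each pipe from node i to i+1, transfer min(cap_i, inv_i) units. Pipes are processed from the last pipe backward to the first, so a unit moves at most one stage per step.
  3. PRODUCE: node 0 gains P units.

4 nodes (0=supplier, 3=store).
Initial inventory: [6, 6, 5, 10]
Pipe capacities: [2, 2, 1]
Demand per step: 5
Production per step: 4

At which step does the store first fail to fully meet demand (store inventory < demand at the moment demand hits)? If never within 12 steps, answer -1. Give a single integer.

Step 1: demand=5,sold=5 ship[2->3]=1 ship[1->2]=2 ship[0->1]=2 prod=4 -> [8 6 6 6]
Step 2: demand=5,sold=5 ship[2->3]=1 ship[1->2]=2 ship[0->1]=2 prod=4 -> [10 6 7 2]
Step 3: demand=5,sold=2 ship[2->3]=1 ship[1->2]=2 ship[0->1]=2 prod=4 -> [12 6 8 1]
Step 4: demand=5,sold=1 ship[2->3]=1 ship[1->2]=2 ship[0->1]=2 prod=4 -> [14 6 9 1]
Step 5: demand=5,sold=1 ship[2->3]=1 ship[1->2]=2 ship[0->1]=2 prod=4 -> [16 6 10 1]
Step 6: demand=5,sold=1 ship[2->3]=1 ship[1->2]=2 ship[0->1]=2 prod=4 -> [18 6 11 1]
Step 7: demand=5,sold=1 ship[2->3]=1 ship[1->2]=2 ship[0->1]=2 prod=4 -> [20 6 12 1]
Step 8: demand=5,sold=1 ship[2->3]=1 ship[1->2]=2 ship[0->1]=2 prod=4 -> [22 6 13 1]
Step 9: demand=5,sold=1 ship[2->3]=1 ship[1->2]=2 ship[0->1]=2 prod=4 -> [24 6 14 1]
Step 10: demand=5,sold=1 ship[2->3]=1 ship[1->2]=2 ship[0->1]=2 prod=4 -> [26 6 15 1]
Step 11: demand=5,sold=1 ship[2->3]=1 ship[1->2]=2 ship[0->1]=2 prod=4 -> [28 6 16 1]
Step 12: demand=5,sold=1 ship[2->3]=1 ship[1->2]=2 ship[0->1]=2 prod=4 -> [30 6 17 1]
First stockout at step 3

3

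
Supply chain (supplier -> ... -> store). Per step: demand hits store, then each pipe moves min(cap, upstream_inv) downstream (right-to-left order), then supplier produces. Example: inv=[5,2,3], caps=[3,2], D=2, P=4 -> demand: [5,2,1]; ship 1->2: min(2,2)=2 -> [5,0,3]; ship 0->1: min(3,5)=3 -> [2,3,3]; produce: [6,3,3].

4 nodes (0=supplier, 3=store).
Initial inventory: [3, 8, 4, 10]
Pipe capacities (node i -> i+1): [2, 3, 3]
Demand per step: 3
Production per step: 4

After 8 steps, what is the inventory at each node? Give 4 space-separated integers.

Step 1: demand=3,sold=3 ship[2->3]=3 ship[1->2]=3 ship[0->1]=2 prod=4 -> inv=[5 7 4 10]
Step 2: demand=3,sold=3 ship[2->3]=3 ship[1->2]=3 ship[0->1]=2 prod=4 -> inv=[7 6 4 10]
Step 3: demand=3,sold=3 ship[2->3]=3 ship[1->2]=3 ship[0->1]=2 prod=4 -> inv=[9 5 4 10]
Step 4: demand=3,sold=3 ship[2->3]=3 ship[1->2]=3 ship[0->1]=2 prod=4 -> inv=[11 4 4 10]
Step 5: demand=3,sold=3 ship[2->3]=3 ship[1->2]=3 ship[0->1]=2 prod=4 -> inv=[13 3 4 10]
Step 6: demand=3,sold=3 ship[2->3]=3 ship[1->2]=3 ship[0->1]=2 prod=4 -> inv=[15 2 4 10]
Step 7: demand=3,sold=3 ship[2->3]=3 ship[1->2]=2 ship[0->1]=2 prod=4 -> inv=[17 2 3 10]
Step 8: demand=3,sold=3 ship[2->3]=3 ship[1->2]=2 ship[0->1]=2 prod=4 -> inv=[19 2 2 10]

19 2 2 10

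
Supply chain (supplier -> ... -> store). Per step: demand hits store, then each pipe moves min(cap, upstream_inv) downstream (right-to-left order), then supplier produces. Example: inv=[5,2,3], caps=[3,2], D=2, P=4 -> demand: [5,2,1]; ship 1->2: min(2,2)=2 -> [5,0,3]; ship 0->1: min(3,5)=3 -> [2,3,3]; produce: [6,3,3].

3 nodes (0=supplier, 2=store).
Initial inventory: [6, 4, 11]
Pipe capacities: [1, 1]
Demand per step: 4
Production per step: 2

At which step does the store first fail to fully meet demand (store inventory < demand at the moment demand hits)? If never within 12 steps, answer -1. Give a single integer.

Step 1: demand=4,sold=4 ship[1->2]=1 ship[0->1]=1 prod=2 -> [7 4 8]
Step 2: demand=4,sold=4 ship[1->2]=1 ship[0->1]=1 prod=2 -> [8 4 5]
Step 3: demand=4,sold=4 ship[1->2]=1 ship[0->1]=1 prod=2 -> [9 4 2]
Step 4: demand=4,sold=2 ship[1->2]=1 ship[0->1]=1 prod=2 -> [10 4 1]
Step 5: demand=4,sold=1 ship[1->2]=1 ship[0->1]=1 prod=2 -> [11 4 1]
Step 6: demand=4,sold=1 ship[1->2]=1 ship[0->1]=1 prod=2 -> [12 4 1]
Step 7: demand=4,sold=1 ship[1->2]=1 ship[0->1]=1 prod=2 -> [13 4 1]
Step 8: demand=4,sold=1 ship[1->2]=1 ship[0->1]=1 prod=2 -> [14 4 1]
Step 9: demand=4,sold=1 ship[1->2]=1 ship[0->1]=1 prod=2 -> [15 4 1]
Step 10: demand=4,sold=1 ship[1->2]=1 ship[0->1]=1 prod=2 -> [16 4 1]
Step 11: demand=4,sold=1 ship[1->2]=1 ship[0->1]=1 prod=2 -> [17 4 1]
Step 12: demand=4,sold=1 ship[1->2]=1 ship[0->1]=1 prod=2 -> [18 4 1]
First stockout at step 4

4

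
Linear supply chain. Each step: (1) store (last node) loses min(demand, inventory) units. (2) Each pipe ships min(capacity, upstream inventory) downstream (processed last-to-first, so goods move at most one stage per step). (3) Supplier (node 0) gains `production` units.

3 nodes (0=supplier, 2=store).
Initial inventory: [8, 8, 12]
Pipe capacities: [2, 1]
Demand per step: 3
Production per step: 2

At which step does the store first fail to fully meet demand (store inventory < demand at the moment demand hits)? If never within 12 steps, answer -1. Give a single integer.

Step 1: demand=3,sold=3 ship[1->2]=1 ship[0->1]=2 prod=2 -> [8 9 10]
Step 2: demand=3,sold=3 ship[1->2]=1 ship[0->1]=2 prod=2 -> [8 10 8]
Step 3: demand=3,sold=3 ship[1->2]=1 ship[0->1]=2 prod=2 -> [8 11 6]
Step 4: demand=3,sold=3 ship[1->2]=1 ship[0->1]=2 prod=2 -> [8 12 4]
Step 5: demand=3,sold=3 ship[1->2]=1 ship[0->1]=2 prod=2 -> [8 13 2]
Step 6: demand=3,sold=2 ship[1->2]=1 ship[0->1]=2 prod=2 -> [8 14 1]
Step 7: demand=3,sold=1 ship[1->2]=1 ship[0->1]=2 prod=2 -> [8 15 1]
Step 8: demand=3,sold=1 ship[1->2]=1 ship[0->1]=2 prod=2 -> [8 16 1]
Step 9: demand=3,sold=1 ship[1->2]=1 ship[0->1]=2 prod=2 -> [8 17 1]
Step 10: demand=3,sold=1 ship[1->2]=1 ship[0->1]=2 prod=2 -> [8 18 1]
Step 11: demand=3,sold=1 ship[1->2]=1 ship[0->1]=2 prod=2 -> [8 19 1]
Step 12: demand=3,sold=1 ship[1->2]=1 ship[0->1]=2 prod=2 -> [8 20 1]
First stockout at step 6

6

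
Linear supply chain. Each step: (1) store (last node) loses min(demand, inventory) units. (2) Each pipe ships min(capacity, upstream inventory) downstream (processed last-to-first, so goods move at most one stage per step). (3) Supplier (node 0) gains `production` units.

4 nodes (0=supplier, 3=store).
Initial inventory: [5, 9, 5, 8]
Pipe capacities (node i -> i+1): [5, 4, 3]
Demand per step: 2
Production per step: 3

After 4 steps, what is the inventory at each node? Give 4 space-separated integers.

Step 1: demand=2,sold=2 ship[2->3]=3 ship[1->2]=4 ship[0->1]=5 prod=3 -> inv=[3 10 6 9]
Step 2: demand=2,sold=2 ship[2->3]=3 ship[1->2]=4 ship[0->1]=3 prod=3 -> inv=[3 9 7 10]
Step 3: demand=2,sold=2 ship[2->3]=3 ship[1->2]=4 ship[0->1]=3 prod=3 -> inv=[3 8 8 11]
Step 4: demand=2,sold=2 ship[2->3]=3 ship[1->2]=4 ship[0->1]=3 prod=3 -> inv=[3 7 9 12]

3 7 9 12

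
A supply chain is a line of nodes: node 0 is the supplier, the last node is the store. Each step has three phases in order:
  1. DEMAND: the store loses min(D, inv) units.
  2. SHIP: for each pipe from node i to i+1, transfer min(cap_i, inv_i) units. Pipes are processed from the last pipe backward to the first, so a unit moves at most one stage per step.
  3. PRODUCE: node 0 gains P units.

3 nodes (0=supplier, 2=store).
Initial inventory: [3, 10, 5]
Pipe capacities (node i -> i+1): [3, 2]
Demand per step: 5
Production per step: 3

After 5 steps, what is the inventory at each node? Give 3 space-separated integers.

Step 1: demand=5,sold=5 ship[1->2]=2 ship[0->1]=3 prod=3 -> inv=[3 11 2]
Step 2: demand=5,sold=2 ship[1->2]=2 ship[0->1]=3 prod=3 -> inv=[3 12 2]
Step 3: demand=5,sold=2 ship[1->2]=2 ship[0->1]=3 prod=3 -> inv=[3 13 2]
Step 4: demand=5,sold=2 ship[1->2]=2 ship[0->1]=3 prod=3 -> inv=[3 14 2]
Step 5: demand=5,sold=2 ship[1->2]=2 ship[0->1]=3 prod=3 -> inv=[3 15 2]

3 15 2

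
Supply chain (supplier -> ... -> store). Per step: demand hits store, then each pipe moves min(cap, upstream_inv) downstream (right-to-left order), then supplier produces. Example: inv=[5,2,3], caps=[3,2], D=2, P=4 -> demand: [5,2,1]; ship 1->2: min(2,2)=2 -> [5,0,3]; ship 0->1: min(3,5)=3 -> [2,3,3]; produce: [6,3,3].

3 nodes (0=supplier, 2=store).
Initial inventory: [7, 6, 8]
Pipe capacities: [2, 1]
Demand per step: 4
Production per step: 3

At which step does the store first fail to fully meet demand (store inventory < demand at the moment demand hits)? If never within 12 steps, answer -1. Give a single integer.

Step 1: demand=4,sold=4 ship[1->2]=1 ship[0->1]=2 prod=3 -> [8 7 5]
Step 2: demand=4,sold=4 ship[1->2]=1 ship[0->1]=2 prod=3 -> [9 8 2]
Step 3: demand=4,sold=2 ship[1->2]=1 ship[0->1]=2 prod=3 -> [10 9 1]
Step 4: demand=4,sold=1 ship[1->2]=1 ship[0->1]=2 prod=3 -> [11 10 1]
Step 5: demand=4,sold=1 ship[1->2]=1 ship[0->1]=2 prod=3 -> [12 11 1]
Step 6: demand=4,sold=1 ship[1->2]=1 ship[0->1]=2 prod=3 -> [13 12 1]
Step 7: demand=4,sold=1 ship[1->2]=1 ship[0->1]=2 prod=3 -> [14 13 1]
Step 8: demand=4,sold=1 ship[1->2]=1 ship[0->1]=2 prod=3 -> [15 14 1]
Step 9: demand=4,sold=1 ship[1->2]=1 ship[0->1]=2 prod=3 -> [16 15 1]
Step 10: demand=4,sold=1 ship[1->2]=1 ship[0->1]=2 prod=3 -> [17 16 1]
Step 11: demand=4,sold=1 ship[1->2]=1 ship[0->1]=2 prod=3 -> [18 17 1]
Step 12: demand=4,sold=1 ship[1->2]=1 ship[0->1]=2 prod=3 -> [19 18 1]
First stockout at step 3

3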